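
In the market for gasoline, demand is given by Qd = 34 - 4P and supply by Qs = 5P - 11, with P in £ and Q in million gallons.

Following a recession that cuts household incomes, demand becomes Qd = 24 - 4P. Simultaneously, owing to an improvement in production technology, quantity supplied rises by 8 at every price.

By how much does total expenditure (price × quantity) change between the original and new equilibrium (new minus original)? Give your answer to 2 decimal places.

-34.00

Original equilibrium: 34 - 4P = 5P - 11 gives 45 = 9P, so P = 5 and Q = 14.
The shock moves the curves to Qd = 24 - 4P and Qs = 5P - 3.
New equilibrium: 24 - 4P = 5P - 3 ⇒ 27 = 9P ⇒ P = 3, Q = 12.
Expenditure moves from 5×14 = 70 to 3×12 = 36; change = -34.00.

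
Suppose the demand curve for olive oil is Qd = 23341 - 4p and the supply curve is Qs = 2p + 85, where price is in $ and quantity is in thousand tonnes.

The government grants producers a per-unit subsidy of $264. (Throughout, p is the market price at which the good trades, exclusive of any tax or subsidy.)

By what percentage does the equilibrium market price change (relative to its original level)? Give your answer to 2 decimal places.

-2.27

Before the shock: 23341 - 4p = 2p + 85 ⇒ 23256 = 6p ⇒ p = 3876, Q = 7837.
Since sellers receive the price plus the subsidy, the effective supply curve becomes Qs = 2p + 613.
Equate the new curves: 23341 - 4p = 2p + 613, giving 22728 = 6p, p = 3788, Q = 8189.
%Δp = (3788 − 3876) / 3876 × 100 = -2.27%.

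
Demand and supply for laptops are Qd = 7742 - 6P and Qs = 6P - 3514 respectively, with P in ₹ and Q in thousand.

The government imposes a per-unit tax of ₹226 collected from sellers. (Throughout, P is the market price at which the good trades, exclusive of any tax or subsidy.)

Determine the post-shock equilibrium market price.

1051

Initially, 7742 - 6P = 6P - 3514, so 11256 = 12P and P = 938, Q = 2114.
Since sellers keep the price net of the tax, the effective supply curve becomes Qs = 6P - 4870.
Equate the new curves: 7742 - 6P = 6P - 4870, giving 12612 = 12P, P = 1051, Q = 1436.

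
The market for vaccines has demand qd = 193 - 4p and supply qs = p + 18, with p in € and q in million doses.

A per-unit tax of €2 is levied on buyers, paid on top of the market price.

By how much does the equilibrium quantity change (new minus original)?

Original equilibrium: 193 - 4p = p + 18 gives 175 = 5p, so p = 35 and q = 53.
Since buyers pay the price plus the tax, the effective demand curve becomes qd = 185 - 4p.
New equilibrium: 185 - 4p = p + 18 ⇒ 167 = 5p ⇒ p = 33.4, q = 51.4.
Δq = 51.4 − 53 = -1.6.

-1.6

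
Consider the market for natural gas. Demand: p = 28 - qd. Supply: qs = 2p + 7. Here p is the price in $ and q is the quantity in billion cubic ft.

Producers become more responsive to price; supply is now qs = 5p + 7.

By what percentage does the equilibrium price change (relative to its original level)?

Before the shock: 28 - p = 2p + 7 ⇒ 21 = 3p ⇒ p = 7, q = 21.
The new curves are qd = 28 - p (demand) and qs = 5p + 7 (supply).
Setting them equal: 28 - p = 5p + 7 → 21 = 6p, so p = 3.5 and q = 24.5.
%Δp = (3.5 − 7) / 7 × 100 = -50%.

-50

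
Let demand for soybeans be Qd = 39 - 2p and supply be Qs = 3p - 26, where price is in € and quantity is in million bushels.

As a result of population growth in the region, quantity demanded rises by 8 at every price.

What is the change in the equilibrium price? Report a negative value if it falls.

+1.6

Solve the original market: 39 - 2p = 3p - 26, hence p = 13 and Q = 13.
The shock moves the curves to Qd = 47 - 2p and Qs = 3p - 26.
New equilibrium: 47 - 2p = 3p - 26 ⇒ 73 = 5p ⇒ p = 14.6, Q = 17.8.
Δp = 14.6 − 13 = +1.6.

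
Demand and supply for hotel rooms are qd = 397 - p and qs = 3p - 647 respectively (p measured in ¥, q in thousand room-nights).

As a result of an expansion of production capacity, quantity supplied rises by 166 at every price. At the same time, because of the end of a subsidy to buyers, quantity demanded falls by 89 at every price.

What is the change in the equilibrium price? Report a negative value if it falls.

-63.75

Solve the original market: 397 - p = 3p - 647, hence p = 261 and q = 136.
The shock moves the curves to qd = 308 - p and qs = 3p - 481.
Equate the new curves: 308 - p = 3p - 481, giving 789 = 4p, p = 197.25, q = 110.75.
Δp = 197.25 − 261 = -63.75.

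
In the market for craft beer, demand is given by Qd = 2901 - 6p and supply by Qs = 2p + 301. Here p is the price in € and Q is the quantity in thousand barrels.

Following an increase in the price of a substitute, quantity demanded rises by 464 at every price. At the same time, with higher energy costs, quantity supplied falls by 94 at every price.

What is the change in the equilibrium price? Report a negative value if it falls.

Initially, 2901 - 6p = 2p + 301, so 2600 = 8p and p = 325, Q = 951.
The new curves are Qd = 3365 - 6p (demand) and Qs = 2p + 207 (supply).
Equate the new curves: 3365 - 6p = 2p + 207, giving 3158 = 8p, p = 394.75, Q = 996.5.
Δp = 394.75 − 325 = +69.75.

+69.75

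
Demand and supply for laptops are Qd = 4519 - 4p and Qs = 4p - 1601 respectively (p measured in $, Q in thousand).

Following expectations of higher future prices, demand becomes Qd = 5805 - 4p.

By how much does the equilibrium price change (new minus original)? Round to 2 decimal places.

Initially, 4519 - 4p = 4p - 1601, so 6120 = 8p and p = 765, Q = 1459.
The new curves are Qd = 5805 - 4p (demand) and Qs = 4p - 1601 (supply).
Equate the new curves: 5805 - 4p = 4p - 1601, giving 7406 = 8p, p = 925.75, Q = 2102.
Δp = 925.75 − 765 = +160.75.

+160.75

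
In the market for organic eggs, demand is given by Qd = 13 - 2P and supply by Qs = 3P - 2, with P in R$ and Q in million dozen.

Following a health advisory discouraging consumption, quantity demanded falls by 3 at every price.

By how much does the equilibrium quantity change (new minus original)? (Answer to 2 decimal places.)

-1.80

Solve the original market: 13 - 2P = 3P - 2, hence P = 3 and Q = 7.
After the shift, demand is Qd = 10 - 2P and supply is Qs = 3P - 2.
Setting them equal: 10 - 2P = 3P - 2 → 12 = 5P, so P = 2.4 and Q = 5.2.
ΔQ = 5.2 − 7 = -1.80.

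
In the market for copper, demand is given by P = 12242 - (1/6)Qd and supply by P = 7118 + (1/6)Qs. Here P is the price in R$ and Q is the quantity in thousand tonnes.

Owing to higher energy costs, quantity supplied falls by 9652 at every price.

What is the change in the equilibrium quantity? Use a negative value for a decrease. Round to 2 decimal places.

-4826.00

Initially, 73452 - 6P = 6P - 42708, so 116160 = 12P and P = 9680, Q = 15372.
After the shift, demand is Qd = 73452 - 6P and supply is Qs = 6P - 52360.
Setting them equal: 73452 - 6P = 6P - 52360 → 125812 = 12P, so P = 31453/3 ≈ 10484.3333 and Q = 10546.
ΔQ = 10546 − 15372 = -4826.00.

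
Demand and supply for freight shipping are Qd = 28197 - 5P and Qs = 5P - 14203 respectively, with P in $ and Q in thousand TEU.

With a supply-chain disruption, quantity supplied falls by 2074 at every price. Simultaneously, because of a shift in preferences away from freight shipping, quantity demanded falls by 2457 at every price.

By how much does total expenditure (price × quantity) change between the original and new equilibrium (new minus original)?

Before the shock: 28197 - 5P = 5P - 14203 ⇒ 42400 = 10P ⇒ P = 4240, Q = 6997.
The shock moves the curves to Qd = 25740 - 5P and Qs = 5P - 16277.
Clearing the new market: 25740 - 5P = 5P - 16277, so P = 4201.7 and Q = 4731.5.
Expenditure moves from 4240×6997 = 29667280 to 4201.7×4731.5 = 19880343.55; change = -9786936.45.

-9786936.45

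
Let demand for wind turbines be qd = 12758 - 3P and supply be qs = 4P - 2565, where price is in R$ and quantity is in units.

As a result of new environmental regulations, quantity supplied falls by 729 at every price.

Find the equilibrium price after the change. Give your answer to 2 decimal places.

Original equilibrium: 12758 - 3P = 4P - 2565 gives 15323 = 7P, so P = 2189 and q = 6191.
The shock moves the curves to qd = 12758 - 3P and qs = 4P - 3294.
New equilibrium: 12758 - 3P = 4P - 3294 ⇒ 16052 = 7P ⇒ P = 16052/7 ≈ 2293.1429, q = 41150/7 ≈ 5878.5714.

2293.14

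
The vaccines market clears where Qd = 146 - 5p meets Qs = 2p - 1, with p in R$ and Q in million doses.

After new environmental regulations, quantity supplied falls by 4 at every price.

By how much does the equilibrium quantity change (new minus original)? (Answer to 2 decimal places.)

Solve the original market: 146 - 5p = 2p - 1, hence p = 21 and Q = 41.
The shock moves the curves to Qd = 146 - 5p and Qs = 2p - 5.
Clearing the new market: 146 - 5p = 2p - 5, so p = 151/7 ≈ 21.5714 and Q = 267/7 ≈ 38.1429.
ΔQ = 38.1429 − 41 = -2.86.

-2.86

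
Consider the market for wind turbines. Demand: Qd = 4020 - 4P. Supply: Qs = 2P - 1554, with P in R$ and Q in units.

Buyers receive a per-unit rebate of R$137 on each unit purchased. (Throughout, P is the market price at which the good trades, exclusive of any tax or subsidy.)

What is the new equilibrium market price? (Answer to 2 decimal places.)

1020.33

Initially, 4020 - 4P = 2P - 1554, so 5574 = 6P and P = 929, Q = 304.
Since buyers' out-of-pocket price is the market price minus the rebate, the effective demand curve becomes Qd = 4568 - 4P.
New equilibrium: 4568 - 4P = 2P - 1554 ⇒ 6122 = 6P ⇒ P = 3061/3 ≈ 1020.3333, Q = 1460/3 ≈ 486.6667.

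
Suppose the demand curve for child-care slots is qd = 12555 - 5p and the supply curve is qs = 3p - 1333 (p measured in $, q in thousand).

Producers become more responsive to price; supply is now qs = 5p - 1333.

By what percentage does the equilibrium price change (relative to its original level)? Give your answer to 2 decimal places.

Initially, 12555 - 5p = 3p - 1333, so 13888 = 8p and p = 1736, q = 3875.
After the shift, demand is qd = 12555 - 5p and supply is qs = 5p - 1333.
Clearing the new market: 12555 - 5p = 5p - 1333, so p = 1388.8 and q = 5611.
%Δp = (1388.8 − 1736) / 1736 × 100 = -20.00%.

-20.00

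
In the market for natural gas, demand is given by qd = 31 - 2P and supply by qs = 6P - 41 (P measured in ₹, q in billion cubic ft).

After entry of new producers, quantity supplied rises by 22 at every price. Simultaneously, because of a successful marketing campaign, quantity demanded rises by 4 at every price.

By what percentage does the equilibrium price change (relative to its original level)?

-25

Original equilibrium: 31 - 2P = 6P - 41 gives 72 = 8P, so P = 9 and q = 13.
The new curves are qd = 35 - 2P (demand) and qs = 6P - 19 (supply).
New equilibrium: 35 - 2P = 6P - 19 ⇒ 54 = 8P ⇒ P = 6.75, q = 21.5.
%ΔP = (6.75 − 9) / 9 × 100 = -25%.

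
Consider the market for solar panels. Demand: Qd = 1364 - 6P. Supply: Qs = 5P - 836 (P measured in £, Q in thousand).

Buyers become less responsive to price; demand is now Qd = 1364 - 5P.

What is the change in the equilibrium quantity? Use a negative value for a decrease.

Solve the original market: 1364 - 6P = 5P - 836, hence P = 200 and Q = 164.
After the shift, demand is Qd = 1364 - 5P and supply is Qs = 5P - 836.
Setting them equal: 1364 - 5P = 5P - 836 → 2200 = 10P, so P = 220 and Q = 264.
ΔQ = 264 − 164 = +100.

+100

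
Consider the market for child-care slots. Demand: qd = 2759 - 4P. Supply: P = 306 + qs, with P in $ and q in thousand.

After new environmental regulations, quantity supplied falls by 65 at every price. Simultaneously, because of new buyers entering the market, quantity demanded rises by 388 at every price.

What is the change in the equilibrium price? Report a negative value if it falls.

+90.6

Solve the original market: 2759 - 4P = P - 306, hence P = 613 and q = 307.
The shock moves the curves to qd = 3147 - 4P and qs = P - 371.
Setting them equal: 3147 - 4P = P - 371 → 3518 = 5P, so P = 703.6 and q = 332.6.
ΔP = 703.6 − 613 = +90.6.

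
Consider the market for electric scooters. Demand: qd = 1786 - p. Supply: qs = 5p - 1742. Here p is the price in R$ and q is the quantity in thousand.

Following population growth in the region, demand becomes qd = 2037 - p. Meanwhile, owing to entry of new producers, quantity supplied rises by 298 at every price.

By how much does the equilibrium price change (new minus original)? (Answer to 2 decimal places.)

Initially, 1786 - p = 5p - 1742, so 3528 = 6p and p = 588, q = 1198.
After the shift, demand is qd = 2037 - p and supply is qs = 5p - 1444.
New equilibrium: 2037 - p = 5p - 1444 ⇒ 3481 = 6p ⇒ p = 3481/6 ≈ 580.1667, q = 8741/6 ≈ 1456.8333.
Δp = 580.1667 − 588 = -7.83.

-7.83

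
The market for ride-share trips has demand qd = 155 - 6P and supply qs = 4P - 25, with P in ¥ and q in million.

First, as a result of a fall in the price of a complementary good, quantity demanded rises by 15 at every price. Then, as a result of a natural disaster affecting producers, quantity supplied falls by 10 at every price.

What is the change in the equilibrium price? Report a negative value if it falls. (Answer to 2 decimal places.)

+2.50

Solve the original market: 155 - 6P = 4P - 25, hence P = 18 and q = 47.
The new curves are qd = 170 - 6P (demand) and qs = 4P - 35 (supply).
Equate the new curves: 170 - 6P = 4P - 35, giving 205 = 10P, P = 20.5, q = 47.
ΔP = 20.5 − 18 = +2.50.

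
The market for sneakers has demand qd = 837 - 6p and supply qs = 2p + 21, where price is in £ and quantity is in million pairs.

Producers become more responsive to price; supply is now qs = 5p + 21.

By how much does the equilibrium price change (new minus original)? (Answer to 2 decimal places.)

-27.82

Original equilibrium: 837 - 6p = 2p + 21 gives 816 = 8p, so p = 102 and q = 225.
The shock moves the curves to qd = 837 - 6p and qs = 5p + 21.
Clearing the new market: 837 - 6p = 5p + 21, so p = 816/11 ≈ 74.1818 and q = 4311/11 ≈ 391.9091.
Δp = 74.1818 − 102 = -27.82.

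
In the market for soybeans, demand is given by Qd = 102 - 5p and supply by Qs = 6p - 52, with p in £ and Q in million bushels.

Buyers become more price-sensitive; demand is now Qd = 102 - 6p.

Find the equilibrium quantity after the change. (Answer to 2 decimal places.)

Before the shock: 102 - 5p = 6p - 52 ⇒ 154 = 11p ⇒ p = 14, Q = 32.
The new curves are Qd = 102 - 6p (demand) and Qs = 6p - 52 (supply).
Equate the new curves: 102 - 6p = 6p - 52, giving 154 = 12p, p = 77/6 ≈ 12.8333, Q = 25.

25.00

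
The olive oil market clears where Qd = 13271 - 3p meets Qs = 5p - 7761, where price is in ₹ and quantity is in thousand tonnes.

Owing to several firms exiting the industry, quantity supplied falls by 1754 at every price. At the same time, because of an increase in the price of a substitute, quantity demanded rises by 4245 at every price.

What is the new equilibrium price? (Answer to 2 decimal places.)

Solve the original market: 13271 - 3p = 5p - 7761, hence p = 2629 and Q = 5384.
The new curves are Qd = 17516 - 3p (demand) and Qs = 5p - 9515 (supply).
Equate the new curves: 17516 - 3p = 5p - 9515, giving 27031 = 8p, p = 3378.875, Q = 7379.375.

3378.88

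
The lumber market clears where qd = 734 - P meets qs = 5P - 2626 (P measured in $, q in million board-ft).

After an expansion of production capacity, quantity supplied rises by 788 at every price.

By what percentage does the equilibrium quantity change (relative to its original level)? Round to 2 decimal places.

Initially, 734 - P = 5P - 2626, so 3360 = 6P and P = 560, q = 174.
After the shift, demand is qd = 734 - P and supply is qs = 5P - 1838.
Clearing the new market: 734 - P = 5P - 1838, so P = 1286/3 ≈ 428.6667 and q = 916/3 ≈ 305.3333.
%Δq = (305.3333 − 174) / 174 × 100 = +75.48%.

+75.48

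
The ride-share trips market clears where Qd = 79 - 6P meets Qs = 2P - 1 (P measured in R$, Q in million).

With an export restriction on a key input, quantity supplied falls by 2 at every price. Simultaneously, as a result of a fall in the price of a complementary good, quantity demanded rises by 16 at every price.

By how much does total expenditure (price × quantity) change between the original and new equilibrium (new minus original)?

+73.375

Before the shock: 79 - 6P = 2P - 1 ⇒ 80 = 8P ⇒ P = 10, Q = 19.
After the shift, demand is Qd = 95 - 6P and supply is Qs = 2P - 3.
Setting them equal: 95 - 6P = 2P - 3 → 98 = 8P, so P = 12.25 and Q = 21.5.
Expenditure moves from 10×19 = 190 to 12.25×21.5 = 263.375; change = +73.375.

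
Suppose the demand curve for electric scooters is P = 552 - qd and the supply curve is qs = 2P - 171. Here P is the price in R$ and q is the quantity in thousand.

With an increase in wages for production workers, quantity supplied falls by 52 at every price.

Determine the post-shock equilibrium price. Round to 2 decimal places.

Initially, 552 - P = 2P - 171, so 723 = 3P and P = 241, q = 311.
The shock moves the curves to qd = 552 - P and qs = 2P - 223.
Clearing the new market: 552 - P = 2P - 223, so P = 775/3 ≈ 258.3333 and q = 881/3 ≈ 293.6667.

258.33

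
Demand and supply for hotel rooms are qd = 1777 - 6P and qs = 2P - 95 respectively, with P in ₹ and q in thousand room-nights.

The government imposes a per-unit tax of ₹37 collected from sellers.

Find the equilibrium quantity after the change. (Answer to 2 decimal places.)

Original equilibrium: 1777 - 6P = 2P - 95 gives 1872 = 8P, so P = 234 and q = 373.
Since sellers keep the price net of the tax, the effective supply curve becomes qs = 2P - 169.
Setting them equal: 1777 - 6P = 2P - 169 → 1946 = 8P, so P = 243.25 and q = 317.5.

317.50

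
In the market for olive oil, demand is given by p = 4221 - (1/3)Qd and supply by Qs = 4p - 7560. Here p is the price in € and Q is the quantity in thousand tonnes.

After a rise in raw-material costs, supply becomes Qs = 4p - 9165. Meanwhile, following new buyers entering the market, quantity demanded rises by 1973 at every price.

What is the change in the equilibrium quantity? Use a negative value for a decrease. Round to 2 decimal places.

+439.57

Initially, 12663 - 3p = 4p - 7560, so 20223 = 7p and p = 2889, Q = 3996.
After the shift, demand is Qd = 14636 - 3p and supply is Qs = 4p - 9165.
New equilibrium: 14636 - 3p = 4p - 9165 ⇒ 23801 = 7p ⇒ p = 23801/7 ≈ 3400.1429, Q = 31049/7 ≈ 4435.5714.
ΔQ = 4435.5714 − 3996 = +439.57.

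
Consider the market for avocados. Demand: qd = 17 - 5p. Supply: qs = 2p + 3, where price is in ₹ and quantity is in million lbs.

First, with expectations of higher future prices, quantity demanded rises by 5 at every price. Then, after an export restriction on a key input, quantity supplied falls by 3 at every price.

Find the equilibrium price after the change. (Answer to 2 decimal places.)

Original equilibrium: 17 - 5p = 2p + 3 gives 14 = 7p, so p = 2 and q = 7.
The shock moves the curves to qd = 22 - 5p and qs = 2p.
Clearing the new market: 22 - 5p = 2p, so p = 22/7 ≈ 3.1429 and q = 44/7 ≈ 6.2857.

3.14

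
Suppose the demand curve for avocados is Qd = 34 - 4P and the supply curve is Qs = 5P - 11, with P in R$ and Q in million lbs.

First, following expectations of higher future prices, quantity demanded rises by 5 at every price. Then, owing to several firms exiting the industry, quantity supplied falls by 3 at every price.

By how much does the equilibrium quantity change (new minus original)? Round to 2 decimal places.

Original equilibrium: 34 - 4P = 5P - 11 gives 45 = 9P, so P = 5 and Q = 14.
With the change applied: demand Qd = 39 - 4P, supply Qs = 5P - 14.
Clearing the new market: 39 - 4P = 5P - 14, so P = 53/9 ≈ 5.8889 and Q = 139/9 ≈ 15.4444.
ΔQ = 15.4444 − 14 = +1.44.

+1.44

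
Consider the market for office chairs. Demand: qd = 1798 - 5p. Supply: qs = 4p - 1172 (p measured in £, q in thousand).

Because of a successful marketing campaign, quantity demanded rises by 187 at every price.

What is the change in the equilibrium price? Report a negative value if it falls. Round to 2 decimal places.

+20.78

Original equilibrium: 1798 - 5p = 4p - 1172 gives 2970 = 9p, so p = 330 and q = 148.
The new curves are qd = 1985 - 5p (demand) and qs = 4p - 1172 (supply).
Setting them equal: 1985 - 5p = 4p - 1172 → 3157 = 9p, so p = 3157/9 ≈ 350.7778 and q = 2080/9 ≈ 231.1111.
Δp = 350.7778 − 330 = +20.78.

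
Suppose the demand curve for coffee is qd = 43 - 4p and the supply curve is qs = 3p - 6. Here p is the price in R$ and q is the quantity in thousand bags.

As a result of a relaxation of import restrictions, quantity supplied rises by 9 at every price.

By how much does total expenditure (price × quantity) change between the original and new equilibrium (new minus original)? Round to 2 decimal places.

+10.10

Solve the original market: 43 - 4p = 3p - 6, hence p = 7 and q = 15.
The shock moves the curves to qd = 43 - 4p and qs = 3p + 3.
Equate the new curves: 43 - 4p = 3p + 3, giving 40 = 7p, p = 40/7 ≈ 5.7143, q = 141/7 ≈ 20.1429.
Expenditure moves from 7×15 = 105 to 5.7143×20.1429 = 115.1020; change = +10.10.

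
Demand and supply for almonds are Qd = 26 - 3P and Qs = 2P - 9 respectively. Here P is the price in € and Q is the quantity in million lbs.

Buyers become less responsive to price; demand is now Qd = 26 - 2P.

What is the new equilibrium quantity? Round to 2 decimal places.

Before the shock: 26 - 3P = 2P - 9 ⇒ 35 = 5P ⇒ P = 7, Q = 5.
After the shift, demand is Qd = 26 - 2P and supply is Qs = 2P - 9.
Setting them equal: 26 - 2P = 2P - 9 → 35 = 4P, so P = 8.75 and Q = 8.5.

8.50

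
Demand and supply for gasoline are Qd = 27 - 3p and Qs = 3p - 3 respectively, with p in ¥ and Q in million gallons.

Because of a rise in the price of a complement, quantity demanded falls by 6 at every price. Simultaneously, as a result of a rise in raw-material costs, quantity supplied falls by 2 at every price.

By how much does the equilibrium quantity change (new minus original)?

-4

Before the shock: 27 - 3p = 3p - 3 ⇒ 30 = 6p ⇒ p = 5, Q = 12.
The shock moves the curves to Qd = 21 - 3p and Qs = 3p - 5.
New equilibrium: 21 - 3p = 3p - 5 ⇒ 26 = 6p ⇒ p = 13/3 ≈ 4.3333, Q = 8.
ΔQ = 8 − 12 = -4.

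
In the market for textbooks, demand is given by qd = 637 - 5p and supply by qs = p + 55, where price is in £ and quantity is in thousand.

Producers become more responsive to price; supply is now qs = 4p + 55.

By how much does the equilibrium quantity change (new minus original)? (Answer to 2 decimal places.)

+161.67

Solve the original market: 637 - 5p = p + 55, hence p = 97 and q = 152.
After the shift, demand is qd = 637 - 5p and supply is qs = 4p + 55.
Setting them equal: 637 - 5p = 4p + 55 → 582 = 9p, so p = 194/3 ≈ 64.6667 and q = 941/3 ≈ 313.6667.
Δq = 313.6667 − 152 = +161.67.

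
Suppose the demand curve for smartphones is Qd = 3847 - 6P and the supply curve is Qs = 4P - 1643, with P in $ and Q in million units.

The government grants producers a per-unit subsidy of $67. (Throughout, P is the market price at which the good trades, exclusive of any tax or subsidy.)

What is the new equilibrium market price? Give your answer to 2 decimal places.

Before the shock: 3847 - 6P = 4P - 1643 ⇒ 5490 = 10P ⇒ P = 549, Q = 553.
Since sellers receive the price plus the subsidy, the effective supply curve becomes Qs = 4P - 1375.
Equate the new curves: 3847 - 6P = 4P - 1375, giving 5222 = 10P, P = 522.2, Q = 713.8.

522.20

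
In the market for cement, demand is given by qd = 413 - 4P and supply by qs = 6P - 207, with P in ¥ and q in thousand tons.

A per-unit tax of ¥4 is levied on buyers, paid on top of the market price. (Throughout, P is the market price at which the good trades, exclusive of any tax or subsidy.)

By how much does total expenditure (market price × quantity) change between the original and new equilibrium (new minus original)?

Before the shock: 413 - 4P = 6P - 207 ⇒ 620 = 10P ⇒ P = 62, q = 165.
Since buyers pay the price plus the tax, the effective demand curve becomes qd = 397 - 4P.
Setting them equal: 397 - 4P = 6P - 207 → 604 = 10P, so P = 60.4 and q = 155.4.
Expenditure moves from 62×165 = 10230 to 60.4×155.4 = 9386.16; change = -843.84.

-843.84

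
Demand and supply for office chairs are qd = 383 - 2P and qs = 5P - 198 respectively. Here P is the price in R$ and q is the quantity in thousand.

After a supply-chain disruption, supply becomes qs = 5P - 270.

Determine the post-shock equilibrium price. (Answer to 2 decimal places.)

Initially, 383 - 2P = 5P - 198, so 581 = 7P and P = 83, q = 217.
The new curves are qd = 383 - 2P (demand) and qs = 5P - 270 (supply).
Clearing the new market: 383 - 2P = 5P - 270, so P = 653/7 ≈ 93.2857 and q = 1375/7 ≈ 196.4286.

93.29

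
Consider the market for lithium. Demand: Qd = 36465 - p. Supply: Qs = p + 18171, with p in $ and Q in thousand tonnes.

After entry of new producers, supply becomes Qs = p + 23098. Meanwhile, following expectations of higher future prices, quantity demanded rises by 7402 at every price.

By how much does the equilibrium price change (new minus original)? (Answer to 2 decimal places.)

+1237.50

Original equilibrium: 36465 - p = p + 18171 gives 18294 = 2p, so p = 9147 and Q = 27318.
After the shift, demand is Qd = 43867 - p and supply is Qs = p + 23098.
New equilibrium: 43867 - p = p + 23098 ⇒ 20769 = 2p ⇒ p = 10384.5, Q = 33482.5.
Δp = 10384.5 − 9147 = +1237.50.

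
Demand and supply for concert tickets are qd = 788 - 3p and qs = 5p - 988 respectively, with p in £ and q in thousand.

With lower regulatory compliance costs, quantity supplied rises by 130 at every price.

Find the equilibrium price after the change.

Original equilibrium: 788 - 3p = 5p - 988 gives 1776 = 8p, so p = 222 and q = 122.
The shock moves the curves to qd = 788 - 3p and qs = 5p - 858.
New equilibrium: 788 - 3p = 5p - 858 ⇒ 1646 = 8p ⇒ p = 205.75, q = 170.75.

205.75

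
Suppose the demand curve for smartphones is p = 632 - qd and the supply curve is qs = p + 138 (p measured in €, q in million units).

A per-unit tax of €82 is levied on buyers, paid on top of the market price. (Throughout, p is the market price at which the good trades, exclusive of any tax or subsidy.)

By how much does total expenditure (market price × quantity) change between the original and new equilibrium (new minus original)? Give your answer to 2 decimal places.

-24231.00

Original equilibrium: 632 - p = p + 138 gives 494 = 2p, so p = 247 and q = 385.
Since buyers pay the price plus the tax, the effective demand curve becomes qd = 550 - p.
Clearing the new market: 550 - p = p + 138, so p = 206 and q = 344.
Expenditure moves from 247×385 = 95095 to 206×344 = 70864; change = -24231.00.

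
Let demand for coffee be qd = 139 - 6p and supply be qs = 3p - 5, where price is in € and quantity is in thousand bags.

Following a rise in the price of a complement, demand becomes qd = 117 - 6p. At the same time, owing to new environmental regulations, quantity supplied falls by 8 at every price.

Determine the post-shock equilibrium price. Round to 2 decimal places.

14.44

Original equilibrium: 139 - 6p = 3p - 5 gives 144 = 9p, so p = 16 and q = 43.
The shock moves the curves to qd = 117 - 6p and qs = 3p - 13.
Equate the new curves: 117 - 6p = 3p - 13, giving 130 = 9p, p = 130/9 ≈ 14.4444, q = 91/3 ≈ 30.3333.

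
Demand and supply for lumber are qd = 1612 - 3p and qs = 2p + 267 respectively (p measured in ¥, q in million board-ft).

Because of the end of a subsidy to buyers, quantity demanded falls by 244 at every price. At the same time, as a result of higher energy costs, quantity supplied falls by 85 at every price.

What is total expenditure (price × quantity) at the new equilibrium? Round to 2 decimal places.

Solve the original market: 1612 - 3p = 2p + 267, hence p = 269 and q = 805.
With the change applied: demand qd = 1368 - 3p, supply qs = 2p + 182.
New equilibrium: 1368 - 3p = 2p + 182 ⇒ 1186 = 5p ⇒ p = 237.2, q = 656.4.
New expenditure = 237.2 × 656.4 = 155698.08.

155698.08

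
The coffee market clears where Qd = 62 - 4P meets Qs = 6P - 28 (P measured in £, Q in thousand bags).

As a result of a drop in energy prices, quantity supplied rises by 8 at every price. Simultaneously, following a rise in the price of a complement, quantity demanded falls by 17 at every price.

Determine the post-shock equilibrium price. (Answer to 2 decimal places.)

6.50

Before the shock: 62 - 4P = 6P - 28 ⇒ 90 = 10P ⇒ P = 9, Q = 26.
With the change applied: demand Qd = 45 - 4P, supply Qs = 6P - 20.
Equate the new curves: 45 - 4P = 6P - 20, giving 65 = 10P, P = 6.5, Q = 19.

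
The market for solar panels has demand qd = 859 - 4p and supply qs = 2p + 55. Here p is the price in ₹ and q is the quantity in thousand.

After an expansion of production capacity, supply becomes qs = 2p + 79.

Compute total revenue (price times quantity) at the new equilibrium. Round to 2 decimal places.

Original equilibrium: 859 - 4p = 2p + 55 gives 804 = 6p, so p = 134 and q = 323.
The shock moves the curves to qd = 859 - 4p and qs = 2p + 79.
Equate the new curves: 859 - 4p = 2p + 79, giving 780 = 6p, p = 130, q = 339.
New expenditure = 130 × 339 = 44070.00.

44070.00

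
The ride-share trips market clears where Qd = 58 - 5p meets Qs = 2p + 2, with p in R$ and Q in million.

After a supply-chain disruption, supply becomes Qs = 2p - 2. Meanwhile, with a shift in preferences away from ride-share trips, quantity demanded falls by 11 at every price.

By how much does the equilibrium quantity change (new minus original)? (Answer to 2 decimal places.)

-6.00

Solve the original market: 58 - 5p = 2p + 2, hence p = 8 and Q = 18.
The new curves are Qd = 47 - 5p (demand) and Qs = 2p - 2 (supply).
New equilibrium: 47 - 5p = 2p - 2 ⇒ 49 = 7p ⇒ p = 7, Q = 12.
ΔQ = 12 − 18 = -6.00.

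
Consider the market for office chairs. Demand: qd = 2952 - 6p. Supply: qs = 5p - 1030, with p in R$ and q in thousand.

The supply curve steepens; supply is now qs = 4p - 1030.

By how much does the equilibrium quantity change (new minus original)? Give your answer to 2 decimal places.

Before the shock: 2952 - 6p = 5p - 1030 ⇒ 3982 = 11p ⇒ p = 362, q = 780.
With the change applied: demand qd = 2952 - 6p, supply qs = 4p - 1030.
Clearing the new market: 2952 - 6p = 4p - 1030, so p = 398.2 and q = 562.8.
Δq = 562.8 − 780 = -217.20.

-217.20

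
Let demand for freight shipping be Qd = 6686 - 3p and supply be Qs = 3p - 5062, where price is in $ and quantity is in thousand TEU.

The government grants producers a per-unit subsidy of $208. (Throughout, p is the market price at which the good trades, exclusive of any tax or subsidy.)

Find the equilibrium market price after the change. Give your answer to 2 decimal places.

Before the shock: 6686 - 3p = 3p - 5062 ⇒ 11748 = 6p ⇒ p = 1958, Q = 812.
Since sellers receive the price plus the subsidy, the effective supply curve becomes Qs = 3p - 4438.
Clearing the new market: 6686 - 3p = 3p - 4438, so p = 1854 and Q = 1124.

1854.00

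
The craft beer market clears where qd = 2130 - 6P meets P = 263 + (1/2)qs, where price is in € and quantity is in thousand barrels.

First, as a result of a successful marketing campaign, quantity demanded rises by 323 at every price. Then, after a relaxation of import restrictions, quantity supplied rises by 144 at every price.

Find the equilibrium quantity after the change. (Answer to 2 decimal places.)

326.75

Original equilibrium: 2130 - 6P = 2P - 526 gives 2656 = 8P, so P = 332 and q = 138.
With the change applied: demand qd = 2453 - 6P, supply qs = 2P - 382.
Clearing the new market: 2453 - 6P = 2P - 382, so P = 354.375 and q = 326.75.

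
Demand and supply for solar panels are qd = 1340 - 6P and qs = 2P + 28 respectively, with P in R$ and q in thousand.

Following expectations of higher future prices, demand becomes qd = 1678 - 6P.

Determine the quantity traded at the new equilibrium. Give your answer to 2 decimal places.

440.50

Before the shock: 1340 - 6P = 2P + 28 ⇒ 1312 = 8P ⇒ P = 164, q = 356.
With the change applied: demand qd = 1678 - 6P, supply qs = 2P + 28.
Equate the new curves: 1678 - 6P = 2P + 28, giving 1650 = 8P, P = 206.25, q = 440.5.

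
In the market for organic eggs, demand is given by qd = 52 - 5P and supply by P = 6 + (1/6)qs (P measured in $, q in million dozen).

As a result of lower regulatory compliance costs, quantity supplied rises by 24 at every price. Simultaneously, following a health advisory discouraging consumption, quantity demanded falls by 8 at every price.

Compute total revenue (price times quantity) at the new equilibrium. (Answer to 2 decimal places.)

94.41

Original equilibrium: 52 - 5P = 6P - 36 gives 88 = 11P, so P = 8 and q = 12.
The shock moves the curves to qd = 44 - 5P and qs = 6P - 12.
Setting them equal: 44 - 5P = 6P - 12 → 56 = 11P, so P = 56/11 ≈ 5.0909 and q = 204/11 ≈ 18.5455.
New expenditure = 5.0909 × 18.5455 = 94.41.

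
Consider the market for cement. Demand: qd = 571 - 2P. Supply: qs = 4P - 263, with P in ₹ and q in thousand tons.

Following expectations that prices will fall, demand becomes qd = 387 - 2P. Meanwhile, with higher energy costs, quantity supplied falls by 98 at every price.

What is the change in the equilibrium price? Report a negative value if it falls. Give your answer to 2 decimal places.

Before the shock: 571 - 2P = 4P - 263 ⇒ 834 = 6P ⇒ P = 139, q = 293.
The shock moves the curves to qd = 387 - 2P and qs = 4P - 361.
Clearing the new market: 387 - 2P = 4P - 361, so P = 374/3 ≈ 124.6667 and q = 413/3 ≈ 137.6667.
ΔP = 124.6667 − 139 = -14.33.

-14.33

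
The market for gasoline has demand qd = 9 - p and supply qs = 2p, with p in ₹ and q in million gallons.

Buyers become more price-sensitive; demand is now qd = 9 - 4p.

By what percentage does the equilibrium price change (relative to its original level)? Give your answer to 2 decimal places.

Original equilibrium: 9 - p = 2p gives 9 = 3p, so p = 3 and q = 6.
With the change applied: demand qd = 9 - 4p, supply qs = 2p.
Equate the new curves: 9 - 4p = 2p, giving 9 = 6p, p = 1.5, q = 3.
%Δp = (1.5 − 3) / 3 × 100 = -50.00%.

-50.00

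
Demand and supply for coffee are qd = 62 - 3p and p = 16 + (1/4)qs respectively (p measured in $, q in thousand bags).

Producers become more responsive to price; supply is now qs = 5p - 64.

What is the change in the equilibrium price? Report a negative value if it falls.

-2.25

Before the shock: 62 - 3p = 4p - 64 ⇒ 126 = 7p ⇒ p = 18, q = 8.
With the change applied: demand qd = 62 - 3p, supply qs = 5p - 64.
Equate the new curves: 62 - 3p = 5p - 64, giving 126 = 8p, p = 15.75, q = 14.75.
Δp = 15.75 − 18 = -2.25.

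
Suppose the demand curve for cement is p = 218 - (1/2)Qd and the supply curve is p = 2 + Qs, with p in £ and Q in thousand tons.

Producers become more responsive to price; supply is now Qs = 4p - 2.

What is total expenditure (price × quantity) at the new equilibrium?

Before the shock: 436 - 2p = p - 2 ⇒ 438 = 3p ⇒ p = 146, Q = 144.
The shock moves the curves to Qd = 436 - 2p and Qs = 4p - 2.
New equilibrium: 436 - 2p = 4p - 2 ⇒ 438 = 6p ⇒ p = 73, Q = 290.
New expenditure = 73 × 290 = 21170.

21170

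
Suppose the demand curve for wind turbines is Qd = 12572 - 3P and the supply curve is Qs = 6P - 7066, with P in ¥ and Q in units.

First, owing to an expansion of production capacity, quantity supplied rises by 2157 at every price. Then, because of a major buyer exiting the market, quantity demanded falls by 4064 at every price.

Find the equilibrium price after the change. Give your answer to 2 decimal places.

Solve the original market: 12572 - 3P = 6P - 7066, hence P = 2182 and Q = 6026.
The shock moves the curves to Qd = 8508 - 3P and Qs = 6P - 4909.
Equate the new curves: 8508 - 3P = 6P - 4909, giving 13417 = 9P, P = 13417/9 ≈ 1490.7778, Q = 12107/3 ≈ 4035.6667.

1490.78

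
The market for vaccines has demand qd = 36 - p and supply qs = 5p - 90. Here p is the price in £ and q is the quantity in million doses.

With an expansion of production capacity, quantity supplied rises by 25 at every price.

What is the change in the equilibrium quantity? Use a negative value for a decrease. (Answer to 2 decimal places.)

Solve the original market: 36 - p = 5p - 90, hence p = 21 and q = 15.
After the shift, demand is qd = 36 - p and supply is qs = 5p - 65.
Setting them equal: 36 - p = 5p - 65 → 101 = 6p, so p = 101/6 ≈ 16.8333 and q = 115/6 ≈ 19.1667.
Δq = 19.1667 − 15 = +4.17.

+4.17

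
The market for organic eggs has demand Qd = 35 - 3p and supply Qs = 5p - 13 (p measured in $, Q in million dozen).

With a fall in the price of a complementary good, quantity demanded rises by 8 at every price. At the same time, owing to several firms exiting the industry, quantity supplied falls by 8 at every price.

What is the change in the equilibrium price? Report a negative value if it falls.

Original equilibrium: 35 - 3p = 5p - 13 gives 48 = 8p, so p = 6 and Q = 17.
The shock moves the curves to Qd = 43 - 3p and Qs = 5p - 21.
Equate the new curves: 43 - 3p = 5p - 21, giving 64 = 8p, p = 8, Q = 19.
Δp = 8 − 6 = +2.

+2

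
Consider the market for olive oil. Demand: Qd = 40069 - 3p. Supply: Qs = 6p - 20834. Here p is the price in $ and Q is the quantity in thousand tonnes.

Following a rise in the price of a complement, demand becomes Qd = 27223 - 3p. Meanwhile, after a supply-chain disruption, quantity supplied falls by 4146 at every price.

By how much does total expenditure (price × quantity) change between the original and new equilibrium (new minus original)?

Initially, 40069 - 3p = 6p - 20834, so 60903 = 9p and p = 6767, Q = 19768.
After the shift, demand is Qd = 27223 - 3p and supply is Qs = 6p - 24980.
New equilibrium: 27223 - 3p = 6p - 24980 ⇒ 52203 = 9p ⇒ p = 17401/3 ≈ 5800.3333, Q = 9822.
Expenditure moves from 6767×19768 = 133770056 to 5800.3333×9822 = 56970874; change = -76799182.

-76799182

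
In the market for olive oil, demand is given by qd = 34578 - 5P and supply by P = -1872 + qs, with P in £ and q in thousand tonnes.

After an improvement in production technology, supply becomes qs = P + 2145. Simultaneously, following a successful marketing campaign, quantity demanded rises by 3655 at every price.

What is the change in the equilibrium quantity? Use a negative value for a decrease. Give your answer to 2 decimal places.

Original equilibrium: 34578 - 5P = P + 1872 gives 32706 = 6P, so P = 5451 and q = 7323.
After the shift, demand is qd = 38233 - 5P and supply is qs = P + 2145.
Setting them equal: 38233 - 5P = P + 2145 → 36088 = 6P, so P = 18044/3 ≈ 6014.6667 and q = 24479/3 ≈ 8159.6667.
Δq = 8159.6667 − 7323 = +836.67.

+836.67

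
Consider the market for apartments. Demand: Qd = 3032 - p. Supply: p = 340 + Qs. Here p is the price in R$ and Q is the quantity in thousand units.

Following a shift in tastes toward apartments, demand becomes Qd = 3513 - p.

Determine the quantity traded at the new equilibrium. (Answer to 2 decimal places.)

Original equilibrium: 3032 - p = p - 340 gives 3372 = 2p, so p = 1686 and Q = 1346.
The shock moves the curves to Qd = 3513 - p and Qs = p - 340.
Equate the new curves: 3513 - p = p - 340, giving 3853 = 2p, p = 1926.5, Q = 1586.5.

1586.50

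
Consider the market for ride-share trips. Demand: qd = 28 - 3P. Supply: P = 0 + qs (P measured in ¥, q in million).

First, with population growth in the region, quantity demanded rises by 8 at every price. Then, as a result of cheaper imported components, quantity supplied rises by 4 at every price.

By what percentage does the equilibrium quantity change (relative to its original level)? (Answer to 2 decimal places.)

+71.43

Before the shock: 28 - 3P = P ⇒ 28 = 4P ⇒ P = 7, q = 7.
With the change applied: demand qd = 36 - 3P, supply qs = P + 4.
Clearing the new market: 36 - 3P = P + 4, so P = 8 and q = 12.
%Δq = (12 − 7) / 7 × 100 = +71.43%.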